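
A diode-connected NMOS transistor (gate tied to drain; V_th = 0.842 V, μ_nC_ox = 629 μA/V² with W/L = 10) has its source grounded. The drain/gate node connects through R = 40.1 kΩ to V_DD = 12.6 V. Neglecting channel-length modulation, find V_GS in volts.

With gate tied to drain, V_GS = V_DS ≥ V_GS − V_th, so the device is in saturation.
k_n = μ_nC_ox · (W/L) = 6.29 mA/V².
KCL at the drain: ½ k_n (V_GS − V_th)² = (V_DD − V_GS)/R.
Let x = V_GS − 0.842. Then 126 x² + x − 11.76 = 0, giving x = 0.301 V (positive root), so V_GS = 1.14 V.
I_D = (V_DD − V_GS)/R = (12.6 − 1.14) / 40.1 = 0.286 mA.

V_GS = 1.14 V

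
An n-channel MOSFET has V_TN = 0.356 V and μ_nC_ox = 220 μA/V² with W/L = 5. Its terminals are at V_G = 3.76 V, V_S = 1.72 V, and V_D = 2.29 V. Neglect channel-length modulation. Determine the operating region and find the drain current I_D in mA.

Triode; I_D = 0.877 mA

V_GS = V_G − V_S = 3.76 − 1.72 = 2.04 V; V_DS = V_D − V_S = 2.29 − 1.72 = 0.57 V.
k_n = μ_nC_ox · (W/L) = 1.1 mA/V².
V_ov = V_GS − V_TN = 2.04 − 0.356 = 1.68 V.
Since V_DS = 0.57 V < V_ov = 1.68 V, the device is in the triode region.
I_D = k_n [V_ov · V_DS − ½ V_DS²] = 1.1 × [1.68 × 0.57 − 0.5 × 0.57²] = 0.877 mA.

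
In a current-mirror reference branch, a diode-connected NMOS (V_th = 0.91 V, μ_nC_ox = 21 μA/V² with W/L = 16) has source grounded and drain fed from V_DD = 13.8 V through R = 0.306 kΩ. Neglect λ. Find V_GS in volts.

V_GS = 9.77 V

With gate tied to drain, V_GS = V_DS ≥ V_GS − V_th, so the device is in saturation.
k_n = μ_nC_ox · (W/L) = 0.336 mA/V².
KCL at the drain: ½ k_n (V_GS − V_th)² = (V_DD − V_GS)/R.
Let x = V_GS − 0.91. Then 0.0514 x² + x − 12.89 = 0, giving x = 8.86 V (positive root), so V_GS = 9.77 V.
I_D = (V_DD − V_GS)/R = (13.8 − 9.77) / 0.306 = 13.2 mA.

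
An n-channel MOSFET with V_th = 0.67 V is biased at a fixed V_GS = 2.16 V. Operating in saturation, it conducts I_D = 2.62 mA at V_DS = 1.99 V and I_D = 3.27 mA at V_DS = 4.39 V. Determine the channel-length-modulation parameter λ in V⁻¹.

With V_GS fixed, I_D ∝ (1 + λ V_DS) in saturation, so I_D2/I_D1 = (1 + λ V_DS2)/(1 + λ V_DS1).
3.27/2.62 = 1.248 = (1 + 4.39 λ)/(1 + 1.99 λ).
Solving: λ (I_D1 V_DS2 − I_D2 V_DS1) = I_D2 − I_D1, so λ = (3.27 − 2.62) / (2.62 × 4.39 − 3.27 × 1.99) = 0.65 / 4.99 = 0.13 V⁻¹.

λ = 0.130 V⁻¹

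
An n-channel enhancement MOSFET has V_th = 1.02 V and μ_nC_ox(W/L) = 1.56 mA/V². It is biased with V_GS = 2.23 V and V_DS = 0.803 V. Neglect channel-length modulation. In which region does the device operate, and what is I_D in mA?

Triode; I_D = 1.01 mA

V_ov = V_GS − V_th = 2.23 − 1.02 = 1.21 V.
Since V_DS = 0.803 V < V_ov = 1.21 V, the device is in the triode region.
I_D = k_n [V_ov · V_DS − ½ V_DS²] = 1.56 × [1.21 × 0.803 − 0.5 × 0.803²] = 1.01 mA.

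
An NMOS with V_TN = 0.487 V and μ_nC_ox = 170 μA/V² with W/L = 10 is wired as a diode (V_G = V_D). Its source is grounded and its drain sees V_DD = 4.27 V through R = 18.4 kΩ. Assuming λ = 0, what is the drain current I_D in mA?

With gate tied to drain, V_GS = V_DS ≥ V_GS − V_TN, so the device is in saturation.
k_n = μ_nC_ox · (W/L) = 1.7 mA/V².
KCL at the drain: ½ k_n (V_GS − V_TN)² = (V_DD − V_GS)/R.
Let x = V_GS − 0.487. Then 15.6 x² + x − 3.783 = 0, giving x = 0.461 V (positive root), so V_GS = 0.948 V.
I_D = (V_DD − V_GS)/R = (4.27 − 0.948) / 18.4 = 0.181 mA.

I_D = 0.181 mA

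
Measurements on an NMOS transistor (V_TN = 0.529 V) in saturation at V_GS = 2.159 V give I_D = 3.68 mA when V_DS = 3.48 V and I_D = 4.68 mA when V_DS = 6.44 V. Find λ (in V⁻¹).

With V_GS fixed, I_D ∝ (1 + λ V_DS) in saturation, so I_D2/I_D1 = (1 + λ V_DS2)/(1 + λ V_DS1).
4.68/3.68 = 1.272 = (1 + 6.44 λ)/(1 + 3.48 λ).
Solving: λ (I_D1 V_DS2 − I_D2 V_DS1) = I_D2 − I_D1, so λ = (4.68 − 3.68) / (3.68 × 6.44 − 4.68 × 3.48) = 1 / 7.41 = 0.135 V⁻¹.

λ = 0.135 V⁻¹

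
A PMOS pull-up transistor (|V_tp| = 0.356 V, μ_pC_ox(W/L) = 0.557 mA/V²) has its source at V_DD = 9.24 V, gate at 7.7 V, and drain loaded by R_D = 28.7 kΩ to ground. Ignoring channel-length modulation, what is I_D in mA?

I_D = 0.300 mA

V_SG = V_DD − V_G = 9.24 − 7.7 = 1.54 V, so V_ov = 1.54 − 0.356 = 1.18 V.
Assume saturation: I_D = ½ k_p V_ov² = 0.5 × 0.557 × 1.18² = 0.39 mA, giving V_SD = V_DD − I_D R_D = 9.24 − 0.39 × 28.7 = -1.96 V.
But -1.96 V < V_ov = 1.18 V, so the device is actually in triode.
In triode I_D = k_p[V_ov V_SD − ½ V_SD²] and I_D = (V_DD − V_SD)/R_D. Equating: 7.99 V_SD² − 19.93 V_SD + 9.24 = 0, giving V_SD = 0.616 V (the root below V_ov).
I_D = (9.24 − 0.616) / 28.7 = 0.3 mA.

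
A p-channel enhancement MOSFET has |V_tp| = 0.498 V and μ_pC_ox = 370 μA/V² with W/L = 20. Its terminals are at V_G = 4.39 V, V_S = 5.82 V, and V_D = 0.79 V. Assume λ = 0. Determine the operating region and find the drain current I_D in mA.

V_SG = V_S − V_G = 5.82 − 4.39 = 1.43 V; V_SD = V_S − V_D = 5.82 − 0.79 = 5.03 V.
k_p = μ_pC_ox · (W/L) = 7.4 mA/V².
V_ov = V_SG − |V_tp| = 1.43 − 0.498 = 0.932 V.
Since V_SD = 5.03 V ≥ V_ov = 0.932 V, the device is in saturation.
I_D = ½ k_p V_ov² = 0.5 × 7.4 × 0.932² = 3.21 mA.

Saturation; I_D = 3.21 mA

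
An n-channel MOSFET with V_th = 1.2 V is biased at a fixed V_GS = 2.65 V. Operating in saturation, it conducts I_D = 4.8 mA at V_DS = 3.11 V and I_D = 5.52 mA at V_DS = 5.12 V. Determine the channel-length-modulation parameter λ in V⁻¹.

With V_GS fixed, I_D ∝ (1 + λ V_DS) in saturation, so I_D2/I_D1 = (1 + λ V_DS2)/(1 + λ V_DS1).
5.52/4.8 = 1.15 = (1 + 5.12 λ)/(1 + 3.11 λ).
Solving: λ (I_D1 V_DS2 − I_D2 V_DS1) = I_D2 − I_D1, so λ = (5.52 − 4.8) / (4.8 × 5.12 − 5.52 × 3.11) = 0.72 / 7.41 = 0.0972 V⁻¹.

λ = 0.0972 V⁻¹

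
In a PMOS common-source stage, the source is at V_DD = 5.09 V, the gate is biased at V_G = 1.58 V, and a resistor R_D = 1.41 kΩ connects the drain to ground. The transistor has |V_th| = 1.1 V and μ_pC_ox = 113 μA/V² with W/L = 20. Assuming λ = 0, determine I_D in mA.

V_SG = V_DD − V_G = 5.09 − 1.58 = 3.51 V, so V_ov = 3.51 − 1.1 = 2.41 V.
k_p = μ_pC_ox · (W/L) = 2.26 mA/V².
Assume saturation: I_D = ½ k_p V_ov² = 0.5 × 2.26 × 2.41² = 6.56 mA, giving V_SD = V_DD − I_D R_D = 5.09 − 6.56 × 1.41 = -4.16 V.
But -4.16 V < V_ov = 2.41 V, so the device is actually in triode.
In triode I_D = k_p[V_ov V_SD − ½ V_SD²] and I_D = (V_DD − V_SD)/R_D. Equating: 1.59 V_SD² − 8.68 V_SD + 5.09 = 0, giving V_SD = 0.668 V (the root below V_ov).
I_D = (5.09 − 0.668) / 1.41 = 3.14 mA.

I_D = 3.14 mA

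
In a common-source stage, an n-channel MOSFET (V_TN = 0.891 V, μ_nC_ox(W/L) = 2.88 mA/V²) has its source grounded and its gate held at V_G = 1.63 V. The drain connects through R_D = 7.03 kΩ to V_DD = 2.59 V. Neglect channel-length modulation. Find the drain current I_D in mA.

I_D = 0.342 mA

V_GS = V_G = 1.63 V, so V_ov = 1.63 − 0.891 = 0.739 V.
Assume saturation: I_D = ½ k_n V_ov² = 0.5 × 2.88 × 0.739² = 0.786 mA, giving V_DS = V_DD − I_D R_D = 2.59 − 0.786 × 7.03 = -2.94 V.
But -2.94 V < V_ov = 0.739 V, so the device is actually in triode.
In triode I_D = k_n[V_ov V_DS − ½ V_DS²] and I_D = (V_DD − V_DS)/R_D. Equating: 10.1 V_DS² − 15.96 V_DS + 2.59 = 0, giving V_DS = 0.184 V (the root below V_ov).
I_D = (2.59 − 0.184) / 7.03 = 0.342 mA.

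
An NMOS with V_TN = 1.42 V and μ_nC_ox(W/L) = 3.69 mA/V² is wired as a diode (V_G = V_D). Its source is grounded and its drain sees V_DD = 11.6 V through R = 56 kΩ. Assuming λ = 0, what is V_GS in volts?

With gate tied to drain, V_GS = V_DS ≥ V_GS − V_TN, so the device is in saturation.
KCL at the drain: ½ k_n (V_GS − V_TN)² = (V_DD − V_GS)/R.
Let x = V_GS − 1.42. Then 103 x² + x − 10.18 = 0, giving x = 0.309 V (positive root), so V_GS = 1.73 V.
I_D = (V_DD − V_GS)/R = (11.6 − 1.73) / 56 = 0.176 mA.

V_GS = 1.73 V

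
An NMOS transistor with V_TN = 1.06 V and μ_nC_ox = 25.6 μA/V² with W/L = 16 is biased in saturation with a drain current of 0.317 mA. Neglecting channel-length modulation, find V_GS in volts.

V_GS = 2.30 V

k_n = μ_nC_ox · (W/L) = 0.4096 mA/V².
In saturation I_D = ½ k_n (V_GS − V_TN)², so V_GS − V_TN = √(2 I_D / k_n) = √(2 × 0.317 / 0.4096) = 1.24 V.
V_GS = 1.06 + 1.24 = 2.3 V.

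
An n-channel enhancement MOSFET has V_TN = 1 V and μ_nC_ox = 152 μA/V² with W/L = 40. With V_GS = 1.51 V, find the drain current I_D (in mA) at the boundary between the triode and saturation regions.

I_D = 0.791 mA

At the boundary V_DS = V_ov = V_GS − V_TN = 1.51 − 1 = 0.51 V.
k_n = μ_nC_ox · (W/L) = 6.08 mA/V².
I_D = ½ k_n V_ov² = 0.5 × 6.08 × 0.51² = 0.791 mA.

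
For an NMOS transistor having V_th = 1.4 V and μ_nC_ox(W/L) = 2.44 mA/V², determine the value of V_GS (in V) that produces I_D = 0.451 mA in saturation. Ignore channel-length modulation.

In saturation I_D = ½ k_n (V_GS − V_th)², so V_GS − V_th = √(2 I_D / k_n) = √(2 × 0.451 / 2.44) = 0.608 V.
V_GS = 1.4 + 0.608 = 2.01 V.

V_GS = 2.01 V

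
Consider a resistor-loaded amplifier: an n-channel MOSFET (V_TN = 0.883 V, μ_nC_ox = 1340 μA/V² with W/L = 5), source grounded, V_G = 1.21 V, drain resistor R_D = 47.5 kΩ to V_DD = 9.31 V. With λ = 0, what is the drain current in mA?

V_GS = V_G = 1.21 V, so V_ov = 1.21 − 0.883 = 0.327 V.
k_n = μ_nC_ox · (W/L) = 6.7 mA/V².
Assume saturation: I_D = ½ k_n V_ov² = 0.5 × 6.7 × 0.327² = 0.358 mA, giving V_DS = V_DD − I_D R_D = 9.31 − 0.358 × 47.5 = -7.71 V.
But -7.71 V < V_ov = 0.327 V, so the device is actually in triode.
In triode I_D = k_n[V_ov V_DS − ½ V_DS²] and I_D = (V_DD − V_DS)/R_D. Equating: 159 V_DS² − 105.1 V_DS + 9.31 = 0, giving V_DS = 0.105 V (the root below V_ov).
I_D = (9.31 − 0.105) / 47.5 = 0.194 mA.

I_D = 0.194 mA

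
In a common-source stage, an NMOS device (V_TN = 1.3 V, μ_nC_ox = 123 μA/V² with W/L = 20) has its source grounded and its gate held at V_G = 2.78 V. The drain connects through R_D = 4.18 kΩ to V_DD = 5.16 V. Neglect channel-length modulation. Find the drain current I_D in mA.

V_GS = V_G = 2.78 V, so V_ov = 2.78 − 1.3 = 1.48 V.
k_n = μ_nC_ox · (W/L) = 2.46 mA/V².
Assume saturation: I_D = ½ k_n V_ov² = 0.5 × 2.46 × 1.48² = 2.69 mA, giving V_DS = V_DD − I_D R_D = 5.16 − 2.69 × 4.18 = -6.1 V.
But -6.1 V < V_ov = 1.48 V, so the device is actually in triode.
In triode I_D = k_n[V_ov V_DS − ½ V_DS²] and I_D = (V_DD − V_DS)/R_D. Equating: 5.14 V_DS² − 16.22 V_DS + 5.16 = 0, giving V_DS = 0.359 V (the root below V_ov).
I_D = (5.16 − 0.359) / 4.18 = 1.15 mA.

I_D = 1.15 mA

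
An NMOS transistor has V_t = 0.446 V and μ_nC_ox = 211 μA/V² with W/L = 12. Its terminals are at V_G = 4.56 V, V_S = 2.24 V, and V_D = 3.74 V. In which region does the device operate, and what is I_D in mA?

V_GS = V_G − V_S = 4.56 − 2.24 = 2.32 V; V_DS = V_D − V_S = 3.74 − 2.24 = 1.5 V.
k_n = μ_nC_ox · (W/L) = 2.532 mA/V².
V_ov = V_GS − V_t = 2.32 − 0.446 = 1.87 V.
Since V_DS = 1.5 V < V_ov = 1.87 V, the device is in the triode region.
I_D = k_n [V_ov · V_DS − ½ V_DS²] = 2.532 × [1.87 × 1.5 − 0.5 × 1.5²] = 4.27 mA.

Triode; I_D = 4.27 mA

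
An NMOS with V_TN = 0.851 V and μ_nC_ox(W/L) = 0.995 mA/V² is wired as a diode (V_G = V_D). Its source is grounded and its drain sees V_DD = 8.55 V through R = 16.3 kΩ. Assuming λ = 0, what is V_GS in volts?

V_GS = 1.77 V

With gate tied to drain, V_GS = V_DS ≥ V_GS − V_TN, so the device is in saturation.
KCL at the drain: ½ k_n (V_GS − V_TN)² = (V_DD − V_GS)/R.
Let x = V_GS − 0.851. Then 8.11 x² + x − 7.699 = 0, giving x = 0.915 V (positive root), so V_GS = 1.77 V.
I_D = (V_DD − V_GS)/R = (8.55 − 1.77) / 16.3 = 0.416 mA.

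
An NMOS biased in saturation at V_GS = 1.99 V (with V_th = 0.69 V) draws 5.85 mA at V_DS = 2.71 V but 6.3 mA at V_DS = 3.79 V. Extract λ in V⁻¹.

With V_GS fixed, I_D ∝ (1 + λ V_DS) in saturation, so I_D2/I_D1 = (1 + λ V_DS2)/(1 + λ V_DS1).
6.3/5.85 = 1.077 = (1 + 3.79 λ)/(1 + 2.71 λ).
Solving: λ (I_D1 V_DS2 − I_D2 V_DS1) = I_D2 − I_D1, so λ = (6.3 − 5.85) / (5.85 × 3.79 − 6.3 × 2.71) = 0.45 / 5.1 = 0.0883 V⁻¹.

λ = 0.0883 V⁻¹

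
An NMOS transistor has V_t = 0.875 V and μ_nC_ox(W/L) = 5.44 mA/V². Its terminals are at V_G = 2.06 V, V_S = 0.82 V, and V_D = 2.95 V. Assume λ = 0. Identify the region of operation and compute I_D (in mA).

Saturation; I_D = 0.362 mA

V_GS = V_G − V_S = 2.06 − 0.82 = 1.24 V; V_DS = V_D − V_S = 2.95 − 0.82 = 2.13 V.
V_ov = V_GS − V_t = 1.24 − 0.875 = 0.365 V.
Since V_DS = 2.13 V ≥ V_ov = 0.365 V, the device is in saturation.
I_D = ½ k_n V_ov² = 0.5 × 5.44 × 0.365² = 0.362 mA.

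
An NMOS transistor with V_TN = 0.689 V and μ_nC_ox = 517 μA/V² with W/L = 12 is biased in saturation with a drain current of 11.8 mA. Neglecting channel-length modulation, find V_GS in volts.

k_n = μ_nC_ox · (W/L) = 6.204 mA/V².
In saturation I_D = ½ k_n (V_GS − V_TN)², so V_GS − V_TN = √(2 I_D / k_n) = √(2 × 11.8 / 6.204) = 1.95 V.
V_GS = 0.689 + 1.95 = 2.64 V.

V_GS = 2.64 V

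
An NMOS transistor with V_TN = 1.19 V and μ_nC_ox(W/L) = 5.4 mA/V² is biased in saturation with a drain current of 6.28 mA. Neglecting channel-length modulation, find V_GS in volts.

In saturation I_D = ½ k_n (V_GS − V_TN)², so V_GS − V_TN = √(2 I_D / k_n) = √(2 × 6.28 / 5.4) = 1.53 V.
V_GS = 1.19 + 1.53 = 2.72 V.

V_GS = 2.72 V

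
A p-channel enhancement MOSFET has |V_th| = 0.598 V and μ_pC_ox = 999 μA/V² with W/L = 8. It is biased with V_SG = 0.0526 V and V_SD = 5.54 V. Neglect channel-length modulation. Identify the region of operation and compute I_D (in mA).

Cutoff; I_D = 0 mA

V_SG = 0.0526 V < |V_th| = 0.598 V, so the transistor is in cutoff.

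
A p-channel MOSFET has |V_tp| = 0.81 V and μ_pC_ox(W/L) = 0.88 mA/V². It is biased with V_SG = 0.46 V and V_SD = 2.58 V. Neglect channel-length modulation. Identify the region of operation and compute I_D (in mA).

V_SG = 0.46 V < |V_tp| = 0.81 V, so the transistor is in cutoff.

Cutoff; I_D = 0 mA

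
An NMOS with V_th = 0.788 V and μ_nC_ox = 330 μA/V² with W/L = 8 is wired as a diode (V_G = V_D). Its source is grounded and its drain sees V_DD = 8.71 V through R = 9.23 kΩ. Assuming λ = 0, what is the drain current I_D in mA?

I_D = 0.775 mA

With gate tied to drain, V_GS = V_DS ≥ V_GS − V_th, so the device is in saturation.
k_n = μ_nC_ox · (W/L) = 2.64 mA/V².
KCL at the drain: ½ k_n (V_GS − V_th)² = (V_DD − V_GS)/R.
Let x = V_GS − 0.788. Then 12.2 x² + x − 7.922 = 0, giving x = 0.766 V (positive root), so V_GS = 1.55 V.
I_D = (V_DD − V_GS)/R = (8.71 − 1.55) / 9.23 = 0.775 mA.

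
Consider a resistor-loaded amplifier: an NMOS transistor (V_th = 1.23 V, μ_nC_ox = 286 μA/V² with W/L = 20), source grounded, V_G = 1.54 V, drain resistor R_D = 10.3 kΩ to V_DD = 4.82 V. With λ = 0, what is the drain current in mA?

I_D = 0.275 mA

V_GS = V_G = 1.54 V, so V_ov = 1.54 − 1.23 = 0.31 V.
k_n = μ_nC_ox · (W/L) = 5.72 mA/V².
Assume saturation: I_D = ½ k_n V_ov² = 0.5 × 5.72 × 0.31² = 0.275 mA, giving V_DS = V_DD − I_D R_D = 4.82 − 0.275 × 10.3 = 1.99 V.
V_DS = 1.99 V ≥ V_ov = 0.31 V, confirming saturation.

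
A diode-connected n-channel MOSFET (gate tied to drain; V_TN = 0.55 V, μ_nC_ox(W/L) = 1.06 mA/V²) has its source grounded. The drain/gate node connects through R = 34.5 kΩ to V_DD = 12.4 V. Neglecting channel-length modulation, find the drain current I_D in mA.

I_D = 0.321 mA

With gate tied to drain, V_GS = V_DS ≥ V_GS − V_TN, so the device is in saturation.
KCL at the drain: ½ k_n (V_GS − V_TN)² = (V_DD − V_GS)/R.
Let x = V_GS − 0.55. Then 18.3 x² + x − 11.85 = 0, giving x = 0.778 V (positive root), so V_GS = 1.33 V.
I_D = (V_DD − V_GS)/R = (12.4 − 1.33) / 34.5 = 0.321 mA.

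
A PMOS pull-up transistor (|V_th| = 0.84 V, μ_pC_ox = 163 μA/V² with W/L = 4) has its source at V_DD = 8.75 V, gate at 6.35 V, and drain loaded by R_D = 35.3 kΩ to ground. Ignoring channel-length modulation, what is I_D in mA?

I_D = 0.241 mA

V_SG = V_DD − V_G = 8.75 − 6.35 = 2.4 V, so V_ov = 2.4 − 0.84 = 1.56 V.
k_p = μ_pC_ox · (W/L) = 0.652 mA/V².
Assume saturation: I_D = ½ k_p V_ov² = 0.5 × 0.652 × 1.56² = 0.793 mA, giving V_SD = V_DD − I_D R_D = 8.75 − 0.793 × 35.3 = -19.3 V.
But -19.3 V < V_ov = 1.56 V, so the device is actually in triode.
In triode I_D = k_p[V_ov V_SD − ½ V_SD²] and I_D = (V_DD − V_SD)/R_D. Equating: 11.5 V_SD² − 36.9 V_SD + 8.75 = 0, giving V_SD = 0.258 V (the root below V_ov).
I_D = (8.75 − 0.258) / 35.3 = 0.241 mA.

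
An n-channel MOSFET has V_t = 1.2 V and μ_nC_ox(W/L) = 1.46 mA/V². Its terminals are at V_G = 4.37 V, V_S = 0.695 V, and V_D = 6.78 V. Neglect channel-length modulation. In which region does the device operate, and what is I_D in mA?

Saturation; I_D = 4.47 mA

V_GS = V_G − V_S = 4.37 − 0.695 = 3.68 V; V_DS = V_D − V_S = 6.78 − 0.695 = 6.08 V.
V_ov = V_GS − V_t = 3.68 − 1.2 = 2.48 V.
Since V_DS = 6.08 V ≥ V_ov = 2.48 V, the device is in saturation.
I_D = ½ k_n V_ov² = 0.5 × 1.46 × 2.48² = 4.47 mA.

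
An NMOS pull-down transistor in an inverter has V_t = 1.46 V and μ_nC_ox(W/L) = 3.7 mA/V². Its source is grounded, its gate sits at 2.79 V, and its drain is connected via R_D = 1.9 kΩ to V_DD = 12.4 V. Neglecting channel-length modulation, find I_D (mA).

V_GS = V_G = 2.79 V, so V_ov = 2.79 − 1.46 = 1.33 V.
Assume saturation: I_D = ½ k_n V_ov² = 0.5 × 3.7 × 1.33² = 3.27 mA, giving V_DS = V_DD − I_D R_D = 12.4 − 3.27 × 1.9 = 6.18 V.
V_DS = 6.18 V ≥ V_ov = 1.33 V, confirming saturation.

I_D = 3.27 mA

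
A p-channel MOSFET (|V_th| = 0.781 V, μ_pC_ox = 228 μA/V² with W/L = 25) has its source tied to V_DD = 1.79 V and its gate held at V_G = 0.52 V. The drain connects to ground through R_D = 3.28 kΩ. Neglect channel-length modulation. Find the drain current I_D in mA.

V_SG = V_DD − V_G = 1.79 − 0.52 = 1.27 V, so V_ov = 1.27 − 0.781 = 0.489 V.
k_p = μ_pC_ox · (W/L) = 5.7 mA/V².
Assume saturation: I_D = ½ k_p V_ov² = 0.5 × 5.7 × 0.489² = 0.681 mA, giving V_SD = V_DD − I_D R_D = 1.79 − 0.681 × 3.28 = -0.445 V.
But -0.445 V < V_ov = 0.489 V, so the device is actually in triode.
In triode I_D = k_p[V_ov V_SD − ½ V_SD²] and I_D = (V_DD − V_SD)/R_D. Equating: 9.35 V_SD² − 10.14 V_SD + 1.79 = 0, giving V_SD = 0.222 V (the root below V_ov).
I_D = (1.79 − 0.222) / 3.28 = 0.478 mA.

I_D = 0.478 mA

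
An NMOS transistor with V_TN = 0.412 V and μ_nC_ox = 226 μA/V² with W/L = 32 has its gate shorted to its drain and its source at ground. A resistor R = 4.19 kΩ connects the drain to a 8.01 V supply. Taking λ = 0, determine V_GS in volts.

With gate tied to drain, V_GS = V_DS ≥ V_GS − V_TN, so the device is in saturation.
k_n = μ_nC_ox · (W/L) = 7.232 mA/V².
KCL at the drain: ½ k_n (V_GS − V_TN)² = (V_DD − V_GS)/R.
Let x = V_GS − 0.412. Then 15.2 x² + x − 7.598 = 0, giving x = 0.676 V (positive root), so V_GS = 1.09 V.
I_D = (V_DD − V_GS)/R = (8.01 − 1.09) / 4.19 = 1.65 mA.

V_GS = 1.09 V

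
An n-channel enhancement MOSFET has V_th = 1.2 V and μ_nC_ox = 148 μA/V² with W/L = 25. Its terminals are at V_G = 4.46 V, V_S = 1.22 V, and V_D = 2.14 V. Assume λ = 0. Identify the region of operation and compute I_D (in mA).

V_GS = V_G − V_S = 4.46 − 1.22 = 3.24 V; V_DS = V_D − V_S = 2.14 − 1.22 = 0.92 V.
k_n = μ_nC_ox · (W/L) = 3.7 mA/V².
V_ov = V_GS − V_th = 3.24 − 1.2 = 2.04 V.
Since V_DS = 0.92 V < V_ov = 2.04 V, the device is in the triode region.
I_D = k_n [V_ov · V_DS − ½ V_DS²] = 3.7 × [2.04 × 0.92 − 0.5 × 0.92²] = 5.38 mA.

Triode; I_D = 5.38 mA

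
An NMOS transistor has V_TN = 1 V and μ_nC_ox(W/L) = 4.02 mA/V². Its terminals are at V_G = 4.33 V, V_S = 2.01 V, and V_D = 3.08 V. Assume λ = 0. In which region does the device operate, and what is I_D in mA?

Triode; I_D = 3.38 mA

V_GS = V_G − V_S = 4.33 − 2.01 = 2.32 V; V_DS = V_D − V_S = 3.08 − 2.01 = 1.07 V.
V_ov = V_GS − V_TN = 2.32 − 1 = 1.32 V.
Since V_DS = 1.07 V < V_ov = 1.32 V, the device is in the triode region.
I_D = k_n [V_ov · V_DS − ½ V_DS²] = 4.02 × [1.32 × 1.07 − 0.5 × 1.07²] = 3.38 mA.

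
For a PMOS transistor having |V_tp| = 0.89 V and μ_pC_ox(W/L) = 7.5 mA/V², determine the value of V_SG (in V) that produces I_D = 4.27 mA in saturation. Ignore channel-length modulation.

V_SG = 1.96 V

In saturation I_D = ½ k_p (V_SG − |V_tp|)², so V_SG − |V_tp| = √(2 I_D / k_p) = √(2 × 4.27 / 7.5) = 1.07 V.
V_SG = 0.89 + 1.07 = 1.96 V.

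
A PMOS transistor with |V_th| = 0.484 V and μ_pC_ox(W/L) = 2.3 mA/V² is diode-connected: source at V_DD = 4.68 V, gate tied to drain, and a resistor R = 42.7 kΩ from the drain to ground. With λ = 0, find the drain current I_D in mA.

With gate tied to drain, V_SG = V_SD ≥ V_SG − |V_th|, so the device is in saturation.
KCL at the drain: ½ k_p (V_SG − |V_th|)² = (V_DD − V_SG)/R.
Let x = V_SG − 0.484. Then 49.1 x² + x − 4.196 = 0, giving x = 0.282 V (positive root), so V_SG = 0.766 V.
I_D = (V_DD − V_SG)/R = (4.68 − 0.766) / 42.7 = 0.0917 mA.

I_D = 0.0917 mA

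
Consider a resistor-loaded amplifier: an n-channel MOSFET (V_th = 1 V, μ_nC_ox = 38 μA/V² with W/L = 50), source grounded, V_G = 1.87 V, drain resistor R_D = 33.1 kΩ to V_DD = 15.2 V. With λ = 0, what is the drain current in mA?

V_GS = V_G = 1.87 V, so V_ov = 1.87 − 1 = 0.87 V.
k_n = μ_nC_ox · (W/L) = 1.9 mA/V².
Assume saturation: I_D = ½ k_n V_ov² = 0.5 × 1.9 × 0.87² = 0.719 mA, giving V_DS = V_DD − I_D R_D = 15.2 − 0.719 × 33.1 = -8.6 V.
But -8.6 V < V_ov = 0.87 V, so the device is actually in triode.
In triode I_D = k_n[V_ov V_DS − ½ V_DS²] and I_D = (V_DD − V_DS)/R_D. Equating: 31.4 V_DS² − 55.71 V_DS + 15.2 = 0, giving V_DS = 0.337 V (the root below V_ov).
I_D = (15.2 − 0.337) / 33.1 = 0.449 mA.

I_D = 0.449 mA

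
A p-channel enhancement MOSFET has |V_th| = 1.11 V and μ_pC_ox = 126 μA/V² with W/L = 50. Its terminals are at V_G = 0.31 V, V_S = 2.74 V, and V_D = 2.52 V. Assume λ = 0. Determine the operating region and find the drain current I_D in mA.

Triode; I_D = 1.68 mA

V_SG = V_S − V_G = 2.74 − 0.31 = 2.43 V; V_SD = V_S − V_D = 2.74 − 2.52 = 0.22 V.
k_p = μ_pC_ox · (W/L) = 6.3 mA/V².
V_ov = V_SG − |V_th| = 2.43 − 1.11 = 1.32 V.
Since V_SD = 0.22 V < V_ov = 1.32 V, the device is in the triode region.
I_D = k_p [V_ov · V_SD − ½ V_SD²] = 6.3 × [1.32 × 0.22 − 0.5 × 0.22²] = 1.68 mA.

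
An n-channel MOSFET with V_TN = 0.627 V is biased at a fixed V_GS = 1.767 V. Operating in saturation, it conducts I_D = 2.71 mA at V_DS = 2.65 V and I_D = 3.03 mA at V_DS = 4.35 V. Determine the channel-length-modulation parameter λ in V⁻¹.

With V_GS fixed, I_D ∝ (1 + λ V_DS) in saturation, so I_D2/I_D1 = (1 + λ V_DS2)/(1 + λ V_DS1).
3.03/2.71 = 1.118 = (1 + 4.35 λ)/(1 + 2.65 λ).
Solving: λ (I_D1 V_DS2 − I_D2 V_DS1) = I_D2 − I_D1, so λ = (3.03 − 2.71) / (2.71 × 4.35 − 3.03 × 2.65) = 0.32 / 3.76 = 0.0851 V⁻¹.

λ = 0.0851 V⁻¹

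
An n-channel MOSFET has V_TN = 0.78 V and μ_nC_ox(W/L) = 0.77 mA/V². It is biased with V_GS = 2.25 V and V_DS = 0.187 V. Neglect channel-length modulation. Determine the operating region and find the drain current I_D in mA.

Triode; I_D = 0.198 mA

V_ov = V_GS − V_TN = 2.25 − 0.78 = 1.47 V.
Since V_DS = 0.187 V < V_ov = 1.47 V, the device is in the triode region.
I_D = k_n [V_ov · V_DS − ½ V_DS²] = 0.77 × [1.47 × 0.187 − 0.5 × 0.187²] = 0.198 mA.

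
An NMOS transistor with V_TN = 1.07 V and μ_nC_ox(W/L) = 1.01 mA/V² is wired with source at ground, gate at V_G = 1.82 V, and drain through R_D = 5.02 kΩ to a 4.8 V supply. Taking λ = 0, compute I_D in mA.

I_D = 0.284 mA

V_GS = V_G = 1.82 V, so V_ov = 1.82 − 1.07 = 0.75 V.
Assume saturation: I_D = ½ k_n V_ov² = 0.5 × 1.01 × 0.75² = 0.284 mA, giving V_DS = V_DD − I_D R_D = 4.8 − 0.284 × 5.02 = 3.37 V.
V_DS = 3.37 V ≥ V_ov = 0.75 V, confirming saturation.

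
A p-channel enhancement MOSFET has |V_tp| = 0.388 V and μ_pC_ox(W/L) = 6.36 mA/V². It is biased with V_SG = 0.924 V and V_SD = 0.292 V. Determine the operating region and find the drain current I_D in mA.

V_ov = V_SG − |V_tp| = 0.924 − 0.388 = 0.536 V.
Since V_SD = 0.292 V < V_ov = 0.536 V, the device is in the triode region.
I_D = k_p [V_ov · V_SD − ½ V_SD²] = 6.36 × [0.536 × 0.292 − 0.5 × 0.292²] = 0.724 mA.

Triode; I_D = 0.724 mA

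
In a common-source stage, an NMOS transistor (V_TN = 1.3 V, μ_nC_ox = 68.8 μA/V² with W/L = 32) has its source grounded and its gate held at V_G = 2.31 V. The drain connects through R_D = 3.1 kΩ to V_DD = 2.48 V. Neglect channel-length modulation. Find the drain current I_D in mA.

V_GS = V_G = 2.31 V, so V_ov = 2.31 − 1.3 = 1.01 V.
k_n = μ_nC_ox · (W/L) = 2.202 mA/V².
Assume saturation: I_D = ½ k_n V_ov² = 0.5 × 2.202 × 1.01² = 1.12 mA, giving V_DS = V_DD − I_D R_D = 2.48 − 1.12 × 3.1 = -1 V.
But -1 V < V_ov = 1.01 V, so the device is actually in triode.
In triode I_D = k_n[V_ov V_DS − ½ V_DS²] and I_D = (V_DD − V_DS)/R_D. Equating: 3.41 V_DS² − 7.893 V_DS + 2.48 = 0, giving V_DS = 0.375 V (the root below V_ov).
I_D = (2.48 − 0.375) / 3.1 = 0.679 mA.

I_D = 0.679 mA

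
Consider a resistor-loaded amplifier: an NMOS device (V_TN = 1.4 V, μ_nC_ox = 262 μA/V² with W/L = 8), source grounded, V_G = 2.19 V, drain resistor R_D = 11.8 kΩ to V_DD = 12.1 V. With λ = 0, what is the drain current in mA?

I_D = 0.654 mA

V_GS = V_G = 2.19 V, so V_ov = 2.19 − 1.4 = 0.79 V.
k_n = μ_nC_ox · (W/L) = 2.096 mA/V².
Assume saturation: I_D = ½ k_n V_ov² = 0.5 × 2.096 × 0.79² = 0.654 mA, giving V_DS = V_DD − I_D R_D = 12.1 − 0.654 × 11.8 = 4.38 V.
V_DS = 4.38 V ≥ V_ov = 0.79 V, confirming saturation.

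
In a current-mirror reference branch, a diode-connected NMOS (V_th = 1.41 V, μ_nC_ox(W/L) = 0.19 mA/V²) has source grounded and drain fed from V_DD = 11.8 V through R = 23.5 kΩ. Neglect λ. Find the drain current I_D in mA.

I_D = 0.359 mA

With gate tied to drain, V_GS = V_DS ≥ V_GS − V_th, so the device is in saturation.
KCL at the drain: ½ k_n (V_GS − V_th)² = (V_DD − V_GS)/R.
Let x = V_GS − 1.41. Then 2.23 x² + x − 10.39 = 0, giving x = 1.94 V (positive root), so V_GS = 3.35 V.
I_D = (V_DD − V_GS)/R = (11.8 − 3.35) / 23.5 = 0.359 mA.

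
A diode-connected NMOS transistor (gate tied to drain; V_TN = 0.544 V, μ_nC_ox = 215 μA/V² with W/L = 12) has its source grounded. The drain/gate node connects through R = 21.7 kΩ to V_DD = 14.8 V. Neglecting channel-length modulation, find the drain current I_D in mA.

With gate tied to drain, V_GS = V_DS ≥ V_GS − V_TN, so the device is in saturation.
k_n = μ_nC_ox · (W/L) = 2.58 mA/V².
KCL at the drain: ½ k_n (V_GS − V_TN)² = (V_DD − V_GS)/R.
Let x = V_GS − 0.544. Then 28 x² + x − 14.26 = 0, giving x = 0.696 V (positive root), so V_GS = 1.24 V.
I_D = (V_DD − V_GS)/R = (14.8 − 1.24) / 21.7 = 0.625 mA.

I_D = 0.625 mA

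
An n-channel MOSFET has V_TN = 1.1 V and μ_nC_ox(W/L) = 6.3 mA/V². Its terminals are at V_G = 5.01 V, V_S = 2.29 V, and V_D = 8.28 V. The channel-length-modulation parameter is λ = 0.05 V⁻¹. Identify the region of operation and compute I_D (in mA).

V_GS = V_G − V_S = 5.01 − 2.29 = 2.72 V; V_DS = V_D − V_S = 8.28 − 2.29 = 5.99 V.
V_ov = V_GS − V_TN = 2.72 − 1.1 = 1.62 V.
Since V_DS = 5.99 V ≥ V_ov = 1.62 V, the device is in saturation.
I_D = ½ k_n V_ov² (1 + λ V_DS) = 0.5 × 6.3 × 1.62² × (1 + 0.05 × 5.99) = 10.7 mA.

Saturation; I_D = 10.7 mA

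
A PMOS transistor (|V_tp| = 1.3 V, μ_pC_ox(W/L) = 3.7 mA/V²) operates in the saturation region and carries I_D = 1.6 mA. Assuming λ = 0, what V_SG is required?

V_SG = 2.23 V

In saturation I_D = ½ k_p (V_SG − |V_tp|)², so V_SG − |V_tp| = √(2 I_D / k_p) = √(2 × 1.6 / 3.7) = 0.93 V.
V_SG = 1.3 + 0.93 = 2.23 V.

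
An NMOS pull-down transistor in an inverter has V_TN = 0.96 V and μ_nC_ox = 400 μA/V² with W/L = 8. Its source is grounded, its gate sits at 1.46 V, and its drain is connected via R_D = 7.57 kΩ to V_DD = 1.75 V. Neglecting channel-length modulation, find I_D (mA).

V_GS = V_G = 1.46 V, so V_ov = 1.46 − 0.96 = 0.5 V.
k_n = μ_nC_ox · (W/L) = 3.2 mA/V².
Assume saturation: I_D = ½ k_n V_ov² = 0.5 × 3.2 × 0.5² = 0.4 mA, giving V_DS = V_DD − I_D R_D = 1.75 − 0.4 × 7.57 = -1.28 V.
But -1.28 V < V_ov = 0.5 V, so the device is actually in triode.
In triode I_D = k_n[V_ov V_DS − ½ V_DS²] and I_D = (V_DD − V_DS)/R_D. Equating: 12.1 V_DS² − 13.11 V_DS + 1.75 = 0, giving V_DS = 0.156 V (the root below V_ov).
I_D = (1.75 − 0.156) / 7.57 = 0.211 mA.

I_D = 0.211 mA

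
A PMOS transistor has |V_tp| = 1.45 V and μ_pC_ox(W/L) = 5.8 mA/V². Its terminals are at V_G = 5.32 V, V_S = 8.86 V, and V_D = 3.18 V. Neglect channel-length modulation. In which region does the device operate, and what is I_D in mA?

Saturation; I_D = 12.7 mA

V_SG = V_S − V_G = 8.86 − 5.32 = 3.54 V; V_SD = V_S − V_D = 8.86 − 3.18 = 5.68 V.
V_ov = V_SG − |V_tp| = 3.54 − 1.45 = 2.09 V.
Since V_SD = 5.68 V ≥ V_ov = 2.09 V, the device is in saturation.
I_D = ½ k_p V_ov² = 0.5 × 5.8 × 2.09² = 12.7 mA.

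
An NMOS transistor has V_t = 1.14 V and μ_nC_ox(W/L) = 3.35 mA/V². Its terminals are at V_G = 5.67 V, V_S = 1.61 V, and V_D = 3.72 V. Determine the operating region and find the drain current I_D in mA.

Triode; I_D = 13.2 mA

V_GS = V_G − V_S = 5.67 − 1.61 = 4.06 V; V_DS = V_D − V_S = 3.72 − 1.61 = 2.11 V.
V_ov = V_GS − V_t = 4.06 − 1.14 = 2.92 V.
Since V_DS = 2.11 V < V_ov = 2.92 V, the device is in the triode region.
I_D = k_n [V_ov · V_DS − ½ V_DS²] = 3.35 × [2.92 × 2.11 − 0.5 × 2.11²] = 13.2 mA.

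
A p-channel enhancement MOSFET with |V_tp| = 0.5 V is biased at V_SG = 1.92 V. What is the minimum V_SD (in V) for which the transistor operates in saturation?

The boundary between triode and saturation is V_SD = V_SG − |V_tp| = V_ov.
V_ov = 1.92 − 0.5 = 1.42 V.

V_SD,sat = 1.42 V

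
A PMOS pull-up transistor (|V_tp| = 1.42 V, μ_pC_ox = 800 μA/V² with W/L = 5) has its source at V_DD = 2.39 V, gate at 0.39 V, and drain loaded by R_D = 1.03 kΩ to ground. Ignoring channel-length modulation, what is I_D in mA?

I_D = 0.673 mA

V_SG = V_DD − V_G = 2.39 − 0.39 = 2 V, so V_ov = 2 − 1.42 = 0.58 V.
k_p = μ_pC_ox · (W/L) = 4 mA/V².
Assume saturation: I_D = ½ k_p V_ov² = 0.5 × 4 × 0.58² = 0.673 mA, giving V_SD = V_DD − I_D R_D = 2.39 − 0.673 × 1.03 = 1.7 V.
V_SD = 1.7 V ≥ V_ov = 0.58 V, confirming saturation.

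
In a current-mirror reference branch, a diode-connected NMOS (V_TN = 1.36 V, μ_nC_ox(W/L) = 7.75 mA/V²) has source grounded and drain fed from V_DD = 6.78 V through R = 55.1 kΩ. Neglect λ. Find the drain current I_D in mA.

I_D = 0.0955 mA

With gate tied to drain, V_GS = V_DS ≥ V_GS − V_TN, so the device is in saturation.
KCL at the drain: ½ k_n (V_GS − V_TN)² = (V_DD − V_GS)/R.
Let x = V_GS − 1.36. Then 214 x² + x − 5.42 = 0, giving x = 0.157 V (positive root), so V_GS = 1.52 V.
I_D = (V_DD − V_GS)/R = (6.78 − 1.52) / 55.1 = 0.0955 mA.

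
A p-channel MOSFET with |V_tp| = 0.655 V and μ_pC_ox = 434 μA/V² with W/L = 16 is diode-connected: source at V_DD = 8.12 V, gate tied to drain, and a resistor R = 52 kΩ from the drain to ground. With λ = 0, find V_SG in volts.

V_SG = 0.856 V

With gate tied to drain, V_SG = V_SD ≥ V_SG − |V_tp|, so the device is in saturation.
k_p = μ_pC_ox · (W/L) = 6.944 mA/V².
KCL at the drain: ½ k_p (V_SG − |V_tp|)² = (V_DD − V_SG)/R.
Let x = V_SG − 0.655. Then 181 x² + x − 7.465 = 0, giving x = 0.201 V (positive root), so V_SG = 0.856 V.
I_D = (V_DD − V_SG)/R = (8.12 − 0.856) / 52 = 0.14 mA.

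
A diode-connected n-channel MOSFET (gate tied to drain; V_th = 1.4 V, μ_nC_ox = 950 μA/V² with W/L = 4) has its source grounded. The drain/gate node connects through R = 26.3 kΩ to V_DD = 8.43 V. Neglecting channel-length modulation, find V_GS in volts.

With gate tied to drain, V_GS = V_DS ≥ V_GS − V_th, so the device is in saturation.
k_n = μ_nC_ox · (W/L) = 3.8 mA/V².
KCL at the drain: ½ k_n (V_GS − V_th)² = (V_DD − V_GS)/R.
Let x = V_GS − 1.4. Then 50 x² + x − 7.03 = 0, giving x = 0.365 V (positive root), so V_GS = 1.77 V.
I_D = (V_DD − V_GS)/R = (8.43 − 1.77) / 26.3 = 0.253 mA.

V_GS = 1.77 V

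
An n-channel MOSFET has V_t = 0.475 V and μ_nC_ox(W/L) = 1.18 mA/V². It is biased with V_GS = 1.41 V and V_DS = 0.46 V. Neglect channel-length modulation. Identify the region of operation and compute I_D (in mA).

Triode; I_D = 0.383 mA

V_ov = V_GS − V_t = 1.41 − 0.475 = 0.935 V.
Since V_DS = 0.46 V < V_ov = 0.935 V, the device is in the triode region.
I_D = k_n [V_ov · V_DS − ½ V_DS²] = 1.18 × [0.935 × 0.46 − 0.5 × 0.46²] = 0.383 mA.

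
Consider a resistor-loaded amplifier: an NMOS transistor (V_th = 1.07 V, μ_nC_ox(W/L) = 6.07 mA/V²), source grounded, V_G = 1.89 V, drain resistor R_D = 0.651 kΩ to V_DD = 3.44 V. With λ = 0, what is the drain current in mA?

I_D = 2.04 mA

V_GS = V_G = 1.89 V, so V_ov = 1.89 − 1.07 = 0.82 V.
Assume saturation: I_D = ½ k_n V_ov² = 0.5 × 6.07 × 0.82² = 2.04 mA, giving V_DS = V_DD − I_D R_D = 3.44 − 2.04 × 0.651 = 2.11 V.
V_DS = 2.11 V ≥ V_ov = 0.82 V, confirming saturation.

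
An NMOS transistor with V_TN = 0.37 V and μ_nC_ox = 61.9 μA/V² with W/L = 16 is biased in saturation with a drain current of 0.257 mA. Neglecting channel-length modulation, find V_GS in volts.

k_n = μ_nC_ox · (W/L) = 0.9904 mA/V².
In saturation I_D = ½ k_n (V_GS − V_TN)², so V_GS − V_TN = √(2 I_D / k_n) = √(2 × 0.257 / 0.9904) = 0.72 V.
V_GS = 0.37 + 0.72 = 1.09 V.

V_GS = 1.09 V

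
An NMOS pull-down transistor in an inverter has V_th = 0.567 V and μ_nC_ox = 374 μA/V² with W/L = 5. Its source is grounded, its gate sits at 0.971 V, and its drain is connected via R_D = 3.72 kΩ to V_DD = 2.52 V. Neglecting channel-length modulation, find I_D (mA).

I_D = 0.153 mA

V_GS = V_G = 0.971 V, so V_ov = 0.971 − 0.567 = 0.404 V.
k_n = μ_nC_ox · (W/L) = 1.87 mA/V².
Assume saturation: I_D = ½ k_n V_ov² = 0.5 × 1.87 × 0.404² = 0.153 mA, giving V_DS = V_DD − I_D R_D = 2.52 − 0.153 × 3.72 = 1.95 V.
V_DS = 1.95 V ≥ V_ov = 0.404 V, confirming saturation.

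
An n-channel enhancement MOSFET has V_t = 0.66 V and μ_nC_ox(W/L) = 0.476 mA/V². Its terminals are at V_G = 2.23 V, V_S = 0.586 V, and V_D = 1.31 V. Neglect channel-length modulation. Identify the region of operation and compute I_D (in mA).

Triode; I_D = 0.214 mA

V_GS = V_G − V_S = 2.23 − 0.586 = 1.64 V; V_DS = V_D − V_S = 1.31 − 0.586 = 0.724 V.
V_ov = V_GS − V_t = 1.64 − 0.66 = 0.984 V.
Since V_DS = 0.724 V < V_ov = 0.984 V, the device is in the triode region.
I_D = k_n [V_ov · V_DS − ½ V_DS²] = 0.476 × [0.984 × 0.724 − 0.5 × 0.724²] = 0.214 mA.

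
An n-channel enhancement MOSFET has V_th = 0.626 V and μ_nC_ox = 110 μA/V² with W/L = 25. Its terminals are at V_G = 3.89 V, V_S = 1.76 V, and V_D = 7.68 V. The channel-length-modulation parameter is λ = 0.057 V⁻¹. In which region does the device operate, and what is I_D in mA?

V_GS = V_G − V_S = 3.89 − 1.76 = 2.13 V; V_DS = V_D − V_S = 7.68 − 1.76 = 5.92 V.
k_n = μ_nC_ox · (W/L) = 2.75 mA/V².
V_ov = V_GS − V_th = 2.13 − 0.626 = 1.5 V.
Since V_DS = 5.92 V ≥ V_ov = 1.5 V, the device is in saturation.
I_D = ½ k_n V_ov² (1 + λ V_DS) = 0.5 × 2.75 × 1.5² × (1 + 0.057 × 5.92) = 4.16 mA.

Saturation; I_D = 4.16 mA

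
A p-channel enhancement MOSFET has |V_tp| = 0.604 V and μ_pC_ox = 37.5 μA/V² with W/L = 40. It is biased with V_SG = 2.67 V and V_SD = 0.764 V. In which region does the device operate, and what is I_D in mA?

k_p = μ_pC_ox · (W/L) = 1.5 mA/V².
V_ov = V_SG − |V_tp| = 2.67 − 0.604 = 2.07 V.
Since V_SD = 0.764 V < V_ov = 2.07 V, the device is in the triode region.
I_D = k_p [V_ov · V_SD − ½ V_SD²] = 1.5 × [2.07 × 0.764 − 0.5 × 0.764²] = 1.93 mA.

Triode; I_D = 1.93 mA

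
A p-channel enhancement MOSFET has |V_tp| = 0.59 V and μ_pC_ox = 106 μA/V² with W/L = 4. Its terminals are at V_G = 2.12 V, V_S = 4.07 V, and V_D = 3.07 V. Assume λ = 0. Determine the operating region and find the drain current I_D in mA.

V_SG = V_S − V_G = 4.07 − 2.12 = 1.95 V; V_SD = V_S − V_D = 4.07 − 3.07 = 1 V.
k_p = μ_pC_ox · (W/L) = 0.424 mA/V².
V_ov = V_SG − |V_tp| = 1.95 − 0.59 = 1.36 V.
Since V_SD = 1 V < V_ov = 1.36 V, the device is in the triode region.
I_D = k_p [V_ov · V_SD − ½ V_SD²] = 0.424 × [1.36 × 1 − 0.5 × 1²] = 0.365 mA.

Triode; I_D = 0.365 mA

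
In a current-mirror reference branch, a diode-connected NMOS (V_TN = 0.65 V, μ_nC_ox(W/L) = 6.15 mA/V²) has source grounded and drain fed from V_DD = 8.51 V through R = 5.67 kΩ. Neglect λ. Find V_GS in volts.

With gate tied to drain, V_GS = V_DS ≥ V_GS − V_TN, so the device is in saturation.
KCL at the drain: ½ k_n (V_GS − V_TN)² = (V_DD − V_GS)/R.
Let x = V_GS − 0.65. Then 17.4 x² + x − 7.86 = 0, giving x = 0.643 V (positive root), so V_GS = 1.29 V.
I_D = (V_DD − V_GS)/R = (8.51 − 1.29) / 5.67 = 1.27 mA.

V_GS = 1.29 V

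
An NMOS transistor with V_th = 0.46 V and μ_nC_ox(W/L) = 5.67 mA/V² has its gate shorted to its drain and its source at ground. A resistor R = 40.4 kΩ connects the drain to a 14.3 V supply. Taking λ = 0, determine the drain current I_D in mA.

With gate tied to drain, V_GS = V_DS ≥ V_GS − V_th, so the device is in saturation.
KCL at the drain: ½ k_n (V_GS − V_th)² = (V_DD − V_GS)/R.
Let x = V_GS − 0.46. Then 115 x² + x − 13.84 = 0, giving x = 0.343 V (positive root), so V_GS = 0.803 V.
I_D = (V_DD − V_GS)/R = (14.3 − 0.803) / 40.4 = 0.334 mA.

I_D = 0.334 mA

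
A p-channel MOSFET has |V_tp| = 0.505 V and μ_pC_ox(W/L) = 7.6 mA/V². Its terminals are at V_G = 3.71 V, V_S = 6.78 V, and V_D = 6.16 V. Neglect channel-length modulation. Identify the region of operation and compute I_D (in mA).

Triode; I_D = 10.6 mA

V_SG = V_S − V_G = 6.78 − 3.71 = 3.07 V; V_SD = V_S − V_D = 6.78 − 6.16 = 0.62 V.
V_ov = V_SG − |V_tp| = 3.07 − 0.505 = 2.57 V.
Since V_SD = 0.62 V < V_ov = 2.57 V, the device is in the triode region.
I_D = k_p [V_ov · V_SD − ½ V_SD²] = 7.6 × [2.57 × 0.62 − 0.5 × 0.62²] = 10.6 mA.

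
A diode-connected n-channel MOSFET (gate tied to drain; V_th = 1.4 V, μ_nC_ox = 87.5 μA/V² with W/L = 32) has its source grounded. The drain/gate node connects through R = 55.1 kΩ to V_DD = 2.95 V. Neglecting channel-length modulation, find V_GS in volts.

V_GS = 1.54 V

With gate tied to drain, V_GS = V_DS ≥ V_GS − V_th, so the device is in saturation.
k_n = μ_nC_ox · (W/L) = 2.8 mA/V².
KCL at the drain: ½ k_n (V_GS − V_th)² = (V_DD − V_GS)/R.
Let x = V_GS − 1.4. Then 77.1 x² + x − 1.55 = 0, giving x = 0.135 V (positive root), so V_GS = 1.54 V.
I_D = (V_DD − V_GS)/R = (2.95 − 1.54) / 55.1 = 0.0257 mA.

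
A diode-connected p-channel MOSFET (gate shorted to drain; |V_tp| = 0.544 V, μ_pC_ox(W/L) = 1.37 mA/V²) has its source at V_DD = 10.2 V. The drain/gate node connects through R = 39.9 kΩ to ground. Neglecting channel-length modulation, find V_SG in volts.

V_SG = 1.12 V

With gate tied to drain, V_SG = V_SD ≥ V_SG − |V_tp|, so the device is in saturation.
KCL at the drain: ½ k_p (V_SG − |V_tp|)² = (V_DD − V_SG)/R.
Let x = V_SG − 0.544. Then 27.3 x² + x − 9.656 = 0, giving x = 0.576 V (positive root), so V_SG = 1.12 V.
I_D = (V_DD − V_SG)/R = (10.2 − 1.12) / 39.9 = 0.228 mA.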